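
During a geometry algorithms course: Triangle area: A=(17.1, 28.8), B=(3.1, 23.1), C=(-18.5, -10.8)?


Area = |x_A(y_B-y_C) + x_B(y_C-y_A) + x_C(y_A-y_B)|/2
= |579.69 + (-122.76) + (-105.45)|/2
= 351.48/2 = 175.74

175.74


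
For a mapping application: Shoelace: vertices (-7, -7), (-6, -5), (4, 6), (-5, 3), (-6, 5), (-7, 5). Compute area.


Shoelace sum: ((-7)*(-5) - (-6)*(-7)) + ((-6)*6 - 4*(-5)) + (4*3 - (-5)*6) + ((-5)*5 - (-6)*3) + ((-6)*5 - (-7)*5) + ((-7)*(-7) - (-7)*5)
= 101
Area = |101|/2 = 50.5

50.5


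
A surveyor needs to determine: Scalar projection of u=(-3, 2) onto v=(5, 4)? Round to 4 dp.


u.v = -7, |v| = sqrt(41) = 6.4031
Scalar projection = u.v / |v| = -7 / sqrt(41) = -1.0932

-1.0932


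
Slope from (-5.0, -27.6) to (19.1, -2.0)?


slope = (y2-y1)/(x2-x1) = ((-2)-(-27.6))/(19.1-(-5)) = 25.6/24.1 = 1.0622

1.0622


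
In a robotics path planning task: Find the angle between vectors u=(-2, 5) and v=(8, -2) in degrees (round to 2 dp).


u.v = -26, |u| = sqrt(29) = 5.3852, |v| = sqrt(68) = 8.2462
cos(theta) = u.v/(|u||v|) = -26/sqrt(1972) = -0.585491
theta = acos(-0.585491) = 125.84 degrees

125.84 degrees


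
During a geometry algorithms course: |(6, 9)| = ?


|u| = sqrt(6^2 + 9^2) = sqrt(117) = 10.8167

10.8167


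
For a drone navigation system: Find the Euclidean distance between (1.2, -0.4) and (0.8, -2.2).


dx=-0.4, dy=-1.8
d^2 = (-0.4)^2 + (-1.8)^2 = 3.4
d = sqrt(3.4) = 1.8439

1.8439


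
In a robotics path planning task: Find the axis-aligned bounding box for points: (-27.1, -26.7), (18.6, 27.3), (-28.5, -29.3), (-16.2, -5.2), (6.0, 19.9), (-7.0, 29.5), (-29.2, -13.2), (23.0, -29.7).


x range: [-29.2, 23]
y range: [-29.7, 29.5]
Bounding box: (-29.2,-29.7) to (23,29.5)

(-29.2,-29.7) to (23,29.5)


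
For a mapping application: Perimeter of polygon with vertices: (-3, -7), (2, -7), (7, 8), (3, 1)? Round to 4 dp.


Sides: (-3, -7)->(2, -7): sqrt(25) = 5, (2, -7)->(7, 8): sqrt(250) = 15.811388, (7, 8)->(3, 1): sqrt(65) = 8.062258, (3, 1)->(-3, -7): sqrt(100) = 10
Sum = 38.873646
Perimeter = 38.8736

38.8736


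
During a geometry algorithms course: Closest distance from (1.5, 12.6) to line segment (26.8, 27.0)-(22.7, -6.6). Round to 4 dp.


Project P onto AB: t = 0.5128 (clamped to [0,1])
Closest point on segment: (24.6975, 9.7694)
Distance: 23.3695

23.3695


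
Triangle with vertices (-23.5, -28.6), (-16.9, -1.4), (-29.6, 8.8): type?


Side lengths squared: AB^2=783.4, BC^2=265.33, CA^2=1435.97
Sorted: [265.33, 783.4, 1435.97]
By sides: Scalene, By angles: Obtuse

Scalene, Obtuse


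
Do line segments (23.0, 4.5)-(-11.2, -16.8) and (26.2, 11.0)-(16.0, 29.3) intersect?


Cross products: d1=124.86, d2=967.98, d3=-154.14, d4=-997.26
d1*d2 < 0 and d3*d4 < 0? no

No, they don't intersect


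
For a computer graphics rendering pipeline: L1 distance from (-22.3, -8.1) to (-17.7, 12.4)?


|(-22.3)-(-17.7)| + |(-8.1)-12.4| = 4.6 + 20.5 = 25.1

25.1


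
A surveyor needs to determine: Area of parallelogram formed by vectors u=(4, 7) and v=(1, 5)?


|u x v| = |4*5 - 7*1|
= |20 - 7| = 13

13


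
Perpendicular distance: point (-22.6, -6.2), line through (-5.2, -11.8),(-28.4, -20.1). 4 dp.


|cross product| = 274.34
|line direction| = sqrt(607.13) = 24.64
Distance = 274.34/sqrt(607.13) = 11.1339

11.1339


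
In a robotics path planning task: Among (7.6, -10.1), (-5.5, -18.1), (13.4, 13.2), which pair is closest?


d(P0,P1) = 15.3496, d(P0,P2) = 24.011, d(P1,P2) = 36.5636
Closest: P0 and P1

Closest pair: (7.6, -10.1) and (-5.5, -18.1), distance = 15.3496


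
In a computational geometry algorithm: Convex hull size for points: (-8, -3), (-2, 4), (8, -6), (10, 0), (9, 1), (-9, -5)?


Convex hull vertices (CCW): (-9, -5), (8, -6), (10, 0), (9, 1), (-2, 4), (-8, -3)
Count = 6

6


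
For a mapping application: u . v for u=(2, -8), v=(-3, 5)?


u . v = u_x*v_x + u_y*v_y = 2*(-3) + (-8)*5
= (-6) + (-40) = -46

-46


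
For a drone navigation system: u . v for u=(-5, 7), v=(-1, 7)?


u . v = u_x*v_x + u_y*v_y = (-5)*(-1) + 7*7
= 5 + 49 = 54

54


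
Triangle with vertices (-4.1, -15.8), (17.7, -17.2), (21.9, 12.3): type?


Side lengths squared: AB^2=477.2, BC^2=887.89, CA^2=1465.61
Sorted: [477.2, 887.89, 1465.61]
By sides: Scalene, By angles: Obtuse

Scalene, Obtuse


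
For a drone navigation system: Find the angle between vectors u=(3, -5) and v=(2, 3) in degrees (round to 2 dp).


u.v = -9, |u| = sqrt(34) = 5.831, |v| = sqrt(13) = 3.6056
cos(theta) = u.v/(|u||v|) = -9/sqrt(442) = -0.428086
theta = acos(-0.428086) = 115.35 degrees

115.35 degrees


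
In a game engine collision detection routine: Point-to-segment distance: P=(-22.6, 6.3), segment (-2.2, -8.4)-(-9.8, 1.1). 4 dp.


Project P onto AB: t = 1 (clamped to [0,1])
Closest point on segment: (-9.8, 1.1)
Distance: 13.8159

13.8159


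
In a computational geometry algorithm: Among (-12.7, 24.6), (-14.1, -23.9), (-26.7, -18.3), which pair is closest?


d(P0,P1) = 48.5202, d(P0,P2) = 45.1266, d(P1,P2) = 13.7884
Closest: P1 and P2

Closest pair: (-14.1, -23.9) and (-26.7, -18.3), distance = 13.7884


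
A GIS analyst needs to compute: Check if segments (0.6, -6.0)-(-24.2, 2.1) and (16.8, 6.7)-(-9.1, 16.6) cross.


Cross products: d1=489.31, d2=525.04, d3=-446.18, d4=-481.91
d1*d2 < 0 and d3*d4 < 0? no

No, they don't intersect


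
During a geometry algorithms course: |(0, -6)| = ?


|u| = sqrt(0^2 + (-6)^2) = sqrt(36) = 6

6


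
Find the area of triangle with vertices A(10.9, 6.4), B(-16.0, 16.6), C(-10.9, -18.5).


Area = |x_A(y_B-y_C) + x_B(y_C-y_A) + x_C(y_A-y_B)|/2
= |382.59 + 398.4 + 111.18|/2
= 892.17/2 = 446.085

446.085


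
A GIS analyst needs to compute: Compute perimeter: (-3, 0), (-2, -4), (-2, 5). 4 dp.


Sides: (-3, 0)->(-2, -4): sqrt(17) = 4.123106, (-2, -4)->(-2, 5): sqrt(81) = 9, (-2, 5)->(-3, 0): sqrt(26) = 5.09902
Sum = 18.222126
Perimeter = 18.2221

18.2221


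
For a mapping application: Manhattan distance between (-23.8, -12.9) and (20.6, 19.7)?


|(-23.8)-20.6| + |(-12.9)-19.7| = 44.4 + 32.6 = 77

77


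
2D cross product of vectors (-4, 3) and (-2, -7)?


u x v = u_x*v_y - u_y*v_x = (-4)*(-7) - 3*(-2)
= 28 - (-6) = 34

34


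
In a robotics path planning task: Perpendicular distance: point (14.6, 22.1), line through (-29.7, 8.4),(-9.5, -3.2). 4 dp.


|cross product| = 790.62
|line direction| = sqrt(542.6) = 23.2938
Distance = 790.62/sqrt(542.6) = 33.9413

33.9413


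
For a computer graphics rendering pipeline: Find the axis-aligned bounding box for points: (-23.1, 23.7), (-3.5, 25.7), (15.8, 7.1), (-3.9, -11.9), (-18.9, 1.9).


x range: [-23.1, 15.8]
y range: [-11.9, 25.7]
Bounding box: (-23.1,-11.9) to (15.8,25.7)

(-23.1,-11.9) to (15.8,25.7)


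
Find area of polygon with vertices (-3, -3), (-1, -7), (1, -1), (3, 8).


Shoelace sum: ((-3)*(-7) - (-1)*(-3)) + ((-1)*(-1) - 1*(-7)) + (1*8 - 3*(-1)) + (3*(-3) - (-3)*8)
= 52
Area = |52|/2 = 26

26


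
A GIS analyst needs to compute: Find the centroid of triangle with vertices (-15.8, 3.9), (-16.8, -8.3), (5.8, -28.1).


Centroid = ((x_A+x_B+x_C)/3, (y_A+y_B+y_C)/3)
= (((-15.8)+(-16.8)+5.8)/3, (3.9+(-8.3)+(-28.1))/3)
= (-8.9333, -10.8333)

(-8.9333, -10.8333)


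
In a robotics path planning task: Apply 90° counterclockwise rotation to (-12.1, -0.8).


90° CCW: (x,y) -> (-y, x)
(-12.1,-0.8) -> (0.8, -12.1)

(0.8, -12.1)


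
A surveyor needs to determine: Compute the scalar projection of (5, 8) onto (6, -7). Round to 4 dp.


u.v = -26, |v| = sqrt(85) = 9.2195
Scalar projection = u.v / |v| = -26 / sqrt(85) = -2.8201

-2.8201


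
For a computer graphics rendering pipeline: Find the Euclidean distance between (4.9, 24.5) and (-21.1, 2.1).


dx=-26, dy=-22.4
d^2 = (-26)^2 + (-22.4)^2 = 1177.76
d = sqrt(1177.76) = 34.3185

34.3185


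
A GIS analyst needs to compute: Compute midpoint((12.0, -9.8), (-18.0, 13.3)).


M = ((12+(-18))/2, ((-9.8)+13.3)/2)
= (-3, 1.75)

(-3, 1.75)


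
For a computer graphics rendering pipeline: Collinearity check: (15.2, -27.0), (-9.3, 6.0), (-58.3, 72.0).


Cross product: ((-9.3)-15.2)*(72-(-27)) - (6-(-27))*((-58.3)-15.2)
= 0

Yes, collinear


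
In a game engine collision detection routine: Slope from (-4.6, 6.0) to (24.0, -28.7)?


slope = (y2-y1)/(x2-x1) = ((-28.7)-6)/(24-(-4.6)) = (-34.7)/28.6 = -1.2133

-1.2133


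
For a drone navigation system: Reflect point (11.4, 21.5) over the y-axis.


Reflection over y-axis: (x,y) -> (-x,y)
(11.4, 21.5) -> (-11.4, 21.5)

(-11.4, 21.5)


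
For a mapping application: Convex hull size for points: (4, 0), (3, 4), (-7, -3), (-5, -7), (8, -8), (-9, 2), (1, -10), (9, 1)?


Convex hull vertices (CCW): (-9, 2), (-7, -3), (-5, -7), (1, -10), (8, -8), (9, 1), (3, 4)
Count = 7

7


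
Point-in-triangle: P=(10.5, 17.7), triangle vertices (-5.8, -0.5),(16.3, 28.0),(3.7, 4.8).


Cross products: AB x AP = -62.33, BC x BP = -4.78, CA x CP = -86.51
All same sign? yes

Yes, inside


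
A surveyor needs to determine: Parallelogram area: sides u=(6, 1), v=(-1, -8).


|u x v| = |6*(-8) - 1*(-1)|
= |(-48) - (-1)| = 47

47


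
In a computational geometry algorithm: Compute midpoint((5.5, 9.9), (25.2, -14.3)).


M = ((5.5+25.2)/2, (9.9+(-14.3))/2)
= (15.35, -2.2)

(15.35, -2.2)


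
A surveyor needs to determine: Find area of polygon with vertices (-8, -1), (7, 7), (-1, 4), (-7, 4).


Shoelace sum: ((-8)*7 - 7*(-1)) + (7*4 - (-1)*7) + ((-1)*4 - (-7)*4) + ((-7)*(-1) - (-8)*4)
= 49
Area = |49|/2 = 24.5

24.5


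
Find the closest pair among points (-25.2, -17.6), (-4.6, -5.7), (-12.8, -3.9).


d(P0,P1) = 23.7901, d(P0,P2) = 18.4784, d(P1,P2) = 8.3952
Closest: P1 and P2

Closest pair: (-4.6, -5.7) and (-12.8, -3.9), distance = 8.3952


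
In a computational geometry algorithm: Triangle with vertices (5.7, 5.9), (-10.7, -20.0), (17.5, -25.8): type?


Side lengths squared: AB^2=939.77, BC^2=828.88, CA^2=1144.13
Sorted: [828.88, 939.77, 1144.13]
By sides: Scalene, By angles: Acute

Scalene, Acute


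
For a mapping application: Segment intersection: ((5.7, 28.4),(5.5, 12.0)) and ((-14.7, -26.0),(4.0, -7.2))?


Cross products: d1=633.76, d2=330.84, d3=-323.68, d4=-20.76
d1*d2 < 0 and d3*d4 < 0? no

No, they don't intersect


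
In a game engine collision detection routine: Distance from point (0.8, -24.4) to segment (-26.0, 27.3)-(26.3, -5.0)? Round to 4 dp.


Project P onto AB: t = 0.8129 (clamped to [0,1])
Closest point on segment: (16.5139, 1.0438)
Distance: 29.9051

29.9051


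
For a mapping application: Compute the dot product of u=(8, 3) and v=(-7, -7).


u . v = u_x*v_x + u_y*v_y = 8*(-7) + 3*(-7)
= (-56) + (-21) = -77

-77


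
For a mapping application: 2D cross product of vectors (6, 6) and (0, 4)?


u x v = u_x*v_y - u_y*v_x = 6*4 - 6*0
= 24 - 0 = 24

24


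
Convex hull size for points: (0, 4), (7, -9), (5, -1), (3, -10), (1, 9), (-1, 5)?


Convex hull vertices (CCW): (-1, 5), (3, -10), (7, -9), (5, -1), (1, 9)
Count = 5

5


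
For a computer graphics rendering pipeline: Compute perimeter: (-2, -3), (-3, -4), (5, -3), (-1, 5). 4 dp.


Sides: (-2, -3)->(-3, -4): sqrt(2) = 1.414214, (-3, -4)->(5, -3): sqrt(65) = 8.062258, (5, -3)->(-1, 5): sqrt(100) = 10, (-1, 5)->(-2, -3): sqrt(65) = 8.062258
Sum = 27.53873
Perimeter = 27.5387

27.5387


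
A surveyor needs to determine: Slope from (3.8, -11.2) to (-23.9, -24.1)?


slope = (y2-y1)/(x2-x1) = ((-24.1)-(-11.2))/((-23.9)-3.8) = (-12.9)/(-27.7) = 0.4657

0.4657


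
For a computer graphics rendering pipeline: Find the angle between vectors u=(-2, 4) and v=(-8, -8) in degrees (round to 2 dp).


u.v = -16, |u| = sqrt(20) = 4.4721, |v| = sqrt(128) = 11.3137
cos(theta) = u.v/(|u||v|) = -16/sqrt(2560) = -0.316228
theta = acos(-0.316228) = 108.43 degrees

108.43 degrees


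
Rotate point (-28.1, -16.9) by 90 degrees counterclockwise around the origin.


90° CCW: (x,y) -> (-y, x)
(-28.1,-16.9) -> (16.9, -28.1)

(16.9, -28.1)


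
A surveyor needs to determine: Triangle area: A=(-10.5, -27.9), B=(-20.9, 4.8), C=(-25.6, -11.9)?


Area = |x_A(y_B-y_C) + x_B(y_C-y_A) + x_C(y_A-y_B)|/2
= |(-175.35) + (-334.4) + 837.12|/2
= 327.37/2 = 163.685

163.685


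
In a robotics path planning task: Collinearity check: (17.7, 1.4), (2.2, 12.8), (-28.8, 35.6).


Cross product: (2.2-17.7)*(35.6-1.4) - (12.8-1.4)*((-28.8)-17.7)
= 0

Yes, collinear


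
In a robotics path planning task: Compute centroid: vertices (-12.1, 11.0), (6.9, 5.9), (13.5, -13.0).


Centroid = ((x_A+x_B+x_C)/3, (y_A+y_B+y_C)/3)
= (((-12.1)+6.9+13.5)/3, (11+5.9+(-13))/3)
= (2.7667, 1.3)

(2.7667, 1.3)


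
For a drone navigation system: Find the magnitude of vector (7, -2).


|u| = sqrt(7^2 + (-2)^2) = sqrt(53) = 7.2801

7.2801


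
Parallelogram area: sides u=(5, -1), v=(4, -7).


|u x v| = |5*(-7) - (-1)*4|
= |(-35) - (-4)| = 31

31


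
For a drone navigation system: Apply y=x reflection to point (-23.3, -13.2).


Reflection over y=x: (x,y) -> (y,x)
(-23.3, -13.2) -> (-13.2, -23.3)

(-13.2, -23.3)


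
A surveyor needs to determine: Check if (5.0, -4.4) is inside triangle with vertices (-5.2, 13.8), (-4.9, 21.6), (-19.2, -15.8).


Cross products: AB x AP = -85.02, BC x BP = 742.06, CA x CP = -556.72
All same sign? no

No, outside


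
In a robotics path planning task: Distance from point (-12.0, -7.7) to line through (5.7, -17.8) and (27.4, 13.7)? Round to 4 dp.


|cross product| = 776.72
|line direction| = sqrt(1463.14) = 38.251
Distance = 776.72/sqrt(1463.14) = 20.3059

20.3059


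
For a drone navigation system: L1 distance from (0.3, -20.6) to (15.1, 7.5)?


|0.3-15.1| + |(-20.6)-7.5| = 14.8 + 28.1 = 42.9

42.9


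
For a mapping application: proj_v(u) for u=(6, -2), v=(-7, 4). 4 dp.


u.v = -50, |v| = sqrt(65) = 8.0623
Scalar projection = u.v / |v| = -50 / sqrt(65) = -6.2017

-6.2017


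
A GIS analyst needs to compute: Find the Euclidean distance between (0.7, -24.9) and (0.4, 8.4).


dx=-0.3, dy=33.3
d^2 = (-0.3)^2 + 33.3^2 = 1108.98
d = sqrt(1108.98) = 33.3014

33.3014


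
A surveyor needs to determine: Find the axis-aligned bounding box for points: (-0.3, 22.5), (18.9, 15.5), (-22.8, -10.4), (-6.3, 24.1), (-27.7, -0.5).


x range: [-27.7, 18.9]
y range: [-10.4, 24.1]
Bounding box: (-27.7,-10.4) to (18.9,24.1)

(-27.7,-10.4) to (18.9,24.1)


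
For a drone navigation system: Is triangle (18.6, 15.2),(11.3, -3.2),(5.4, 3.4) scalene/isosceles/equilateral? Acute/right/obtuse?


Side lengths squared: AB^2=391.85, BC^2=78.37, CA^2=313.48
Sorted: [78.37, 313.48, 391.85]
By sides: Scalene, By angles: Right

Scalene, Right


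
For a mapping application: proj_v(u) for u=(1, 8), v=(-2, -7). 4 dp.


u.v = -58, |v| = sqrt(53) = 7.2801
Scalar projection = u.v / |v| = -58 / sqrt(53) = -7.9669

-7.9669


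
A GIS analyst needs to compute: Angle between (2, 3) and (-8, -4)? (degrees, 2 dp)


u.v = -28, |u| = sqrt(13) = 3.6056, |v| = sqrt(80) = 8.9443
cos(theta) = u.v/(|u||v|) = -28/sqrt(1040) = -0.868243
theta = acos(-0.868243) = 150.26 degrees

150.26 degrees


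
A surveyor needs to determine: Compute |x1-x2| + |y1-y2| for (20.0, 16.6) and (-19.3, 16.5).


|20-(-19.3)| + |16.6-16.5| = 39.3 + 0.1 = 39.4

39.4


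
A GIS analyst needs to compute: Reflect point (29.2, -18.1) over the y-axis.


Reflection over y-axis: (x,y) -> (-x,y)
(29.2, -18.1) -> (-29.2, -18.1)

(-29.2, -18.1)


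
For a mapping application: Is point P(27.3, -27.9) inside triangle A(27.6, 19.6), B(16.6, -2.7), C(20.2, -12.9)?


Cross products: AB x AP = 515.81, BC x BP = 18.42, CA x CP = -341.75
All same sign? no

No, outside


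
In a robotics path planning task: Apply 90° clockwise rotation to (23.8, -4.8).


90° CW: (x,y) -> (y, -x)
(23.8,-4.8) -> (-4.8, -23.8)

(-4.8, -23.8)


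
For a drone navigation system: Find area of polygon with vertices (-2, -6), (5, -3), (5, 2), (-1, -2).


Shoelace sum: ((-2)*(-3) - 5*(-6)) + (5*2 - 5*(-3)) + (5*(-2) - (-1)*2) + ((-1)*(-6) - (-2)*(-2))
= 55
Area = |55|/2 = 27.5

27.5


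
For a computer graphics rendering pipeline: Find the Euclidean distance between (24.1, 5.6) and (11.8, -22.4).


dx=-12.3, dy=-28
d^2 = (-12.3)^2 + (-28)^2 = 935.29
d = sqrt(935.29) = 30.5825

30.5825


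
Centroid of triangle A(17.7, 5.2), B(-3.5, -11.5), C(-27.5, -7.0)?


Centroid = ((x_A+x_B+x_C)/3, (y_A+y_B+y_C)/3)
= ((17.7+(-3.5)+(-27.5))/3, (5.2+(-11.5)+(-7))/3)
= (-4.4333, -4.4333)

(-4.4333, -4.4333)


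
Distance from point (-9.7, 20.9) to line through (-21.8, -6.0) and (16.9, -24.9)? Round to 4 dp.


|cross product| = 1269.72
|line direction| = sqrt(1854.9) = 43.0686
Distance = 1269.72/sqrt(1854.9) = 29.4814

29.4814


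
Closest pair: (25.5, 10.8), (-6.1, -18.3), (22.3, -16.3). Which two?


d(P0,P1) = 42.9578, d(P0,P2) = 27.2883, d(P1,P2) = 28.4703
Closest: P0 and P2

Closest pair: (25.5, 10.8) and (22.3, -16.3), distance = 27.2883


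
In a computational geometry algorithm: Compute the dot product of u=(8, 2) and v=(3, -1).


u . v = u_x*v_x + u_y*v_y = 8*3 + 2*(-1)
= 24 + (-2) = 22

22


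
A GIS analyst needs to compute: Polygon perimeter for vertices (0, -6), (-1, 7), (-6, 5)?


Sides: (0, -6)->(-1, 7): sqrt(170) = 13.038405, (-1, 7)->(-6, 5): sqrt(29) = 5.385165, (-6, 5)->(0, -6): sqrt(157) = 12.529964
Sum = 30.953534
Perimeter = 30.9535

30.9535


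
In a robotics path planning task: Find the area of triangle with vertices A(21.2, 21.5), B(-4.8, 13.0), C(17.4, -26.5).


Area = |x_A(y_B-y_C) + x_B(y_C-y_A) + x_C(y_A-y_B)|/2
= |837.4 + 230.4 + 147.9|/2
= 1215.7/2 = 607.85

607.85


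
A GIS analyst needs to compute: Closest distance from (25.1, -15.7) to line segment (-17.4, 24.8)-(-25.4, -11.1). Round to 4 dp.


Project P onto AB: t = 0.8234 (clamped to [0,1])
Closest point on segment: (-23.9875, -4.7613)
Distance: 50.2915

50.2915


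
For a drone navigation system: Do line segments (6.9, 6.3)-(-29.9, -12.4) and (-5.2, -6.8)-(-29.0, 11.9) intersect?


Cross products: d1=-538.05, d2=595.17, d3=255.81, d4=-877.41
d1*d2 < 0 and d3*d4 < 0? yes

Yes, they intersect


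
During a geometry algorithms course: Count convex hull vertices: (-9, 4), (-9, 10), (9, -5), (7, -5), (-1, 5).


Convex hull vertices (CCW): (-9, 4), (7, -5), (9, -5), (-1, 5), (-9, 10)
Count = 5

5


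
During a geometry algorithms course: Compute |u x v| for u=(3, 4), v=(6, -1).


|u x v| = |3*(-1) - 4*6|
= |(-3) - 24| = 27

27


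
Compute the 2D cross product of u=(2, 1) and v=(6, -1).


u x v = u_x*v_y - u_y*v_x = 2*(-1) - 1*6
= (-2) - 6 = -8

-8


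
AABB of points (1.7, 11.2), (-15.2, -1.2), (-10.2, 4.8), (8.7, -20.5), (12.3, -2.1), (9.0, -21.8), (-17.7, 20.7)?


x range: [-17.7, 12.3]
y range: [-21.8, 20.7]
Bounding box: (-17.7,-21.8) to (12.3,20.7)

(-17.7,-21.8) to (12.3,20.7)


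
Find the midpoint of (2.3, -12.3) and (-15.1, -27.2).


M = ((2.3+(-15.1))/2, ((-12.3)+(-27.2))/2)
= (-6.4, -19.75)

(-6.4, -19.75)


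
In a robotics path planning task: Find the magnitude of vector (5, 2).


|u| = sqrt(5^2 + 2^2) = sqrt(29) = 5.3852

5.3852


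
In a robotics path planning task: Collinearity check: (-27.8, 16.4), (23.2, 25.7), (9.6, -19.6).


Cross product: (23.2-(-27.8))*((-19.6)-16.4) - (25.7-16.4)*(9.6-(-27.8))
= -2183.82

No, not collinear


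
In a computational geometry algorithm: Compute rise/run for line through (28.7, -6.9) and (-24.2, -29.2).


slope = (y2-y1)/(x2-x1) = ((-29.2)-(-6.9))/((-24.2)-28.7) = (-22.3)/(-52.9) = 0.4216

0.4216


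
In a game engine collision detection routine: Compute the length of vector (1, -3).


|u| = sqrt(1^2 + (-3)^2) = sqrt(10) = 3.1623

3.1623


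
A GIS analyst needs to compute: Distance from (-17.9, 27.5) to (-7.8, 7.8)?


dx=10.1, dy=-19.7
d^2 = 10.1^2 + (-19.7)^2 = 490.1
d = sqrt(490.1) = 22.1382

22.1382


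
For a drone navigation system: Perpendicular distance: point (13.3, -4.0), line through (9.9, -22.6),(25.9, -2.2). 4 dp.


|cross product| = 228.24
|line direction| = sqrt(672.16) = 25.926
Distance = 228.24/sqrt(672.16) = 8.8035

8.8035


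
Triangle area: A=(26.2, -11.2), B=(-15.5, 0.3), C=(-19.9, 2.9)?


Area = |x_A(y_B-y_C) + x_B(y_C-y_A) + x_C(y_A-y_B)|/2
= |(-68.12) + (-218.55) + 228.85|/2
= 57.82/2 = 28.91

28.91


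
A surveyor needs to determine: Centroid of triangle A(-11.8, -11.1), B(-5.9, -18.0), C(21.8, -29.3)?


Centroid = ((x_A+x_B+x_C)/3, (y_A+y_B+y_C)/3)
= (((-11.8)+(-5.9)+21.8)/3, ((-11.1)+(-18)+(-29.3))/3)
= (1.3667, -19.4667)

(1.3667, -19.4667)


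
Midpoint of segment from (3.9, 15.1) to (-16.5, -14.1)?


M = ((3.9+(-16.5))/2, (15.1+(-14.1))/2)
= (-6.3, 0.5)

(-6.3, 0.5)


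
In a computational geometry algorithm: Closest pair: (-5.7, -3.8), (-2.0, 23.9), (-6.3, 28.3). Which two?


d(P0,P1) = 27.946, d(P0,P2) = 32.1056, d(P1,P2) = 6.1522
Closest: P1 and P2

Closest pair: (-2.0, 23.9) and (-6.3, 28.3), distance = 6.1522


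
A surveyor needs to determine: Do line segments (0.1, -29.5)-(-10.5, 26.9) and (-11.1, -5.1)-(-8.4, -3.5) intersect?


Cross products: d1=-83.8, d2=85.44, d3=373.04, d4=203.8
d1*d2 < 0 and d3*d4 < 0? no

No, they don't intersect


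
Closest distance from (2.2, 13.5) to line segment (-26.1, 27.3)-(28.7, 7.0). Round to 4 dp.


Project P onto AB: t = 0.5361 (clamped to [0,1])
Closest point on segment: (3.2803, 16.4164)
Distance: 3.1101

3.1101


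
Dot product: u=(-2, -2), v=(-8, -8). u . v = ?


u . v = u_x*v_x + u_y*v_y = (-2)*(-8) + (-2)*(-8)
= 16 + 16 = 32

32


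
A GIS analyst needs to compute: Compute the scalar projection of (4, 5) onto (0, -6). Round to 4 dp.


u.v = -30, |v| = sqrt(36) = 6
Scalar projection = u.v / |v| = -30 / sqrt(36) = -5

-5


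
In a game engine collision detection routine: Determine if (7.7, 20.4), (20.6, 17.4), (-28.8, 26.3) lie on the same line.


Cross product: (20.6-7.7)*(26.3-20.4) - (17.4-20.4)*((-28.8)-7.7)
= -33.39

No, not collinear


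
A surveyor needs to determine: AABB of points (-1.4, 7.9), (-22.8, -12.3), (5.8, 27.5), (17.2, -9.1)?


x range: [-22.8, 17.2]
y range: [-12.3, 27.5]
Bounding box: (-22.8,-12.3) to (17.2,27.5)

(-22.8,-12.3) to (17.2,27.5)


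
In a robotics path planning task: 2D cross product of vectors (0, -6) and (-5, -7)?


u x v = u_x*v_y - u_y*v_x = 0*(-7) - (-6)*(-5)
= 0 - 30 = -30

-30


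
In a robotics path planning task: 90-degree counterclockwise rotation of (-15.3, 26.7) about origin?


90° CCW: (x,y) -> (-y, x)
(-15.3,26.7) -> (-26.7, -15.3)

(-26.7, -15.3)


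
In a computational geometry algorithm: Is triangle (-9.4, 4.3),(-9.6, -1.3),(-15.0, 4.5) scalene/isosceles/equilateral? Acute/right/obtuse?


Side lengths squared: AB^2=31.4, BC^2=62.8, CA^2=31.4
Sorted: [31.4, 31.4, 62.8]
By sides: Isosceles, By angles: Right

Isosceles, Right


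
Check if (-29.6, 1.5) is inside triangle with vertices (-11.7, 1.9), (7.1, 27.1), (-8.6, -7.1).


Cross products: AB x AP = 443.56, BC x BP = -853.22, CA x CP = 162.34
All same sign? no

No, outside


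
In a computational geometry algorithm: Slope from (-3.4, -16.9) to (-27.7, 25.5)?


slope = (y2-y1)/(x2-x1) = (25.5-(-16.9))/((-27.7)-(-3.4)) = 42.4/(-24.3) = -1.7449

-1.7449


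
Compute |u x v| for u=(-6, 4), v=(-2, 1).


|u x v| = |(-6)*1 - 4*(-2)|
= |(-6) - (-8)| = 2

2


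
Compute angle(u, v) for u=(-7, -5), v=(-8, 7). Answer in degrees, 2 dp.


u.v = 21, |u| = sqrt(74) = 8.6023, |v| = sqrt(113) = 10.6301
cos(theta) = u.v/(|u||v|) = 21/sqrt(8362) = 0.229649
theta = acos(0.229649) = 76.72 degrees

76.72 degrees


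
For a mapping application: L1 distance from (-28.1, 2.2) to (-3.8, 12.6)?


|(-28.1)-(-3.8)| + |2.2-12.6| = 24.3 + 10.4 = 34.7

34.7


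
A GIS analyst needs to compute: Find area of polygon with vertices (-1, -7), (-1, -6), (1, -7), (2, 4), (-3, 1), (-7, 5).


Shoelace sum: ((-1)*(-6) - (-1)*(-7)) + ((-1)*(-7) - 1*(-6)) + (1*4 - 2*(-7)) + (2*1 - (-3)*4) + ((-3)*5 - (-7)*1) + ((-7)*(-7) - (-1)*5)
= 90
Area = |90|/2 = 45

45


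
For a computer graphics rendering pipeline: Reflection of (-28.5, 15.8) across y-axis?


Reflection over y-axis: (x,y) -> (-x,y)
(-28.5, 15.8) -> (28.5, 15.8)

(28.5, 15.8)


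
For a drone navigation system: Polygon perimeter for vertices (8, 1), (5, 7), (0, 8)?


Sides: (8, 1)->(5, 7): sqrt(45) = 6.708204, (5, 7)->(0, 8): sqrt(26) = 5.09902, (0, 8)->(8, 1): sqrt(113) = 10.630146
Sum = 22.43737
Perimeter = 22.4374

22.4374


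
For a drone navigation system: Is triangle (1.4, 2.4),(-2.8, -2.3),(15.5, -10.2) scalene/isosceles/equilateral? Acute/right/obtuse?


Side lengths squared: AB^2=39.73, BC^2=397.3, CA^2=357.57
Sorted: [39.73, 357.57, 397.3]
By sides: Scalene, By angles: Right

Scalene, Right


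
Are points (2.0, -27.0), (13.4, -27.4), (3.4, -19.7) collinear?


Cross product: (13.4-2)*((-19.7)-(-27)) - ((-27.4)-(-27))*(3.4-2)
= 83.78

No, not collinear


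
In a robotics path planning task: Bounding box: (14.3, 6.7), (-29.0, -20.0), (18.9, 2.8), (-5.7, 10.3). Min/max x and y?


x range: [-29, 18.9]
y range: [-20, 10.3]
Bounding box: (-29,-20) to (18.9,10.3)

(-29,-20) to (18.9,10.3)


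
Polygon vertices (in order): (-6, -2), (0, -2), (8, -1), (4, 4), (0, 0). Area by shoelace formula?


Shoelace sum: ((-6)*(-2) - 0*(-2)) + (0*(-1) - 8*(-2)) + (8*4 - 4*(-1)) + (4*0 - 0*4) + (0*(-2) - (-6)*0)
= 64
Area = |64|/2 = 32

32


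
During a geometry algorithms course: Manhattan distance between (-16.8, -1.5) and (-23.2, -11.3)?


|(-16.8)-(-23.2)| + |(-1.5)-(-11.3)| = 6.4 + 9.8 = 16.2

16.2


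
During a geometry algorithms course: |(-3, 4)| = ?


|u| = sqrt((-3)^2 + 4^2) = sqrt(25) = 5

5


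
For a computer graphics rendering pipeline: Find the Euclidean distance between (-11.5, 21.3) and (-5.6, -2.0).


dx=5.9, dy=-23.3
d^2 = 5.9^2 + (-23.3)^2 = 577.7
d = sqrt(577.7) = 24.0354

24.0354


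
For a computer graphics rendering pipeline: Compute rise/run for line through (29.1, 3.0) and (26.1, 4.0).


slope = (y2-y1)/(x2-x1) = (4-3)/(26.1-29.1) = 1/(-3) = -0.3333

-0.3333


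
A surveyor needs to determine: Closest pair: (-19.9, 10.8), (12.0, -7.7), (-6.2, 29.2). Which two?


d(P0,P1) = 36.8763, d(P0,P2) = 22.9401, d(P1,P2) = 41.1443
Closest: P0 and P2

Closest pair: (-19.9, 10.8) and (-6.2, 29.2), distance = 22.9401


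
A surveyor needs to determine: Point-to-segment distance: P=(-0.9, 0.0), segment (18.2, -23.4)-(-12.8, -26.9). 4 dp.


Project P onto AB: t = 0.5242 (clamped to [0,1])
Closest point on segment: (1.9491, -25.2348)
Distance: 25.3951

25.3951


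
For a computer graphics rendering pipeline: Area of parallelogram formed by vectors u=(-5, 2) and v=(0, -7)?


|u x v| = |(-5)*(-7) - 2*0|
= |35 - 0| = 35

35


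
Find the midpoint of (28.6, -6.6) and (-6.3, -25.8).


M = ((28.6+(-6.3))/2, ((-6.6)+(-25.8))/2)
= (11.15, -16.2)

(11.15, -16.2)


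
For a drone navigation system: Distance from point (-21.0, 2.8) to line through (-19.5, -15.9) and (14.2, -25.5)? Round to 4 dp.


|cross product| = 615.79
|line direction| = sqrt(1227.85) = 35.0407
Distance = 615.79/sqrt(1227.85) = 17.5736

17.5736


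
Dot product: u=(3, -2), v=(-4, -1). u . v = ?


u . v = u_x*v_x + u_y*v_y = 3*(-4) + (-2)*(-1)
= (-12) + 2 = -10

-10


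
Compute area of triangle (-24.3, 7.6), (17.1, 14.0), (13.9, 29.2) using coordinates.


Area = |x_A(y_B-y_C) + x_B(y_C-y_A) + x_C(y_A-y_B)|/2
= |369.36 + 369.36 + (-88.96)|/2
= 649.76/2 = 324.88

324.88


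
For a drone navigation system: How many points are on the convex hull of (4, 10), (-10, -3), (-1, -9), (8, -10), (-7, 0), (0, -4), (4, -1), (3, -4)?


Convex hull vertices (CCW): (-10, -3), (-1, -9), (8, -10), (4, 10), (-7, 0)
Count = 5

5


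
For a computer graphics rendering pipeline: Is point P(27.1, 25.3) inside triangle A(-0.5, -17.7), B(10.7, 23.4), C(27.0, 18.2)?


Cross products: AB x AP = -652.76, BC x BP = 116.25, CA x CP = -191.66
All same sign? no

No, outside


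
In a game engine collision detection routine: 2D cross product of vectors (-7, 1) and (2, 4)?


u x v = u_x*v_y - u_y*v_x = (-7)*4 - 1*2
= (-28) - 2 = -30

-30


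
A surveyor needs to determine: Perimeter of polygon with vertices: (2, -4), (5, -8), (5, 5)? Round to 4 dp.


Sides: (2, -4)->(5, -8): sqrt(25) = 5, (5, -8)->(5, 5): sqrt(169) = 13, (5, 5)->(2, -4): sqrt(90) = 9.486833
Sum = 27.486833
Perimeter = 27.4868

27.4868


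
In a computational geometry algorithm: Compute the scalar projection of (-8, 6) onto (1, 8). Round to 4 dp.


u.v = 40, |v| = sqrt(65) = 8.0623
Scalar projection = u.v / |v| = 40 / sqrt(65) = 4.9614

4.9614


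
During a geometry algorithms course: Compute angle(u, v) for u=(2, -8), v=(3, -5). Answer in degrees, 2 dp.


u.v = 46, |u| = sqrt(68) = 8.2462, |v| = sqrt(34) = 5.831
cos(theta) = u.v/(|u||v|) = 46/sqrt(2312) = 0.956674
theta = acos(0.956674) = 16.93 degrees

16.93 degrees


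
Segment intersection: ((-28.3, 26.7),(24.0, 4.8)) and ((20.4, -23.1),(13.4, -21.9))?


Cross products: d1=-290.16, d2=-199.62, d3=-1538.01, d4=-1628.55
d1*d2 < 0 and d3*d4 < 0? no

No, they don't intersect


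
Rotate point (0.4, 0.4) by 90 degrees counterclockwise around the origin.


90° CCW: (x,y) -> (-y, x)
(0.4,0.4) -> (-0.4, 0.4)

(-0.4, 0.4)


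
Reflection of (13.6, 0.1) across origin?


Reflection over origin: (x,y) -> (-x,-y)
(13.6, 0.1) -> (-13.6, -0.1)

(-13.6, -0.1)


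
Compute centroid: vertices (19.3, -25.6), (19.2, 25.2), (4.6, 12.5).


Centroid = ((x_A+x_B+x_C)/3, (y_A+y_B+y_C)/3)
= ((19.3+19.2+4.6)/3, ((-25.6)+25.2+12.5)/3)
= (14.3667, 4.0333)

(14.3667, 4.0333)


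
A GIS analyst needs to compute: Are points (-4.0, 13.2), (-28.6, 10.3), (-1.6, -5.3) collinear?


Cross product: ((-28.6)-(-4))*((-5.3)-13.2) - (10.3-13.2)*((-1.6)-(-4))
= 462.06

No, not collinear


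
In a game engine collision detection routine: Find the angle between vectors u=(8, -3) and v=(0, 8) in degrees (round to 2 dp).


u.v = -24, |u| = sqrt(73) = 8.544, |v| = sqrt(64) = 8
cos(theta) = u.v/(|u||v|) = -24/sqrt(4672) = -0.351123
theta = acos(-0.351123) = 110.56 degrees

110.56 degrees


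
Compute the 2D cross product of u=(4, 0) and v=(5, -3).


u x v = u_x*v_y - u_y*v_x = 4*(-3) - 0*5
= (-12) - 0 = -12

-12


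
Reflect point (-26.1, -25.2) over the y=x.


Reflection over y=x: (x,y) -> (y,x)
(-26.1, -25.2) -> (-25.2, -26.1)

(-25.2, -26.1)


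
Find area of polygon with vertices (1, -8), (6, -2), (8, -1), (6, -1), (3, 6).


Shoelace sum: (1*(-2) - 6*(-8)) + (6*(-1) - 8*(-2)) + (8*(-1) - 6*(-1)) + (6*6 - 3*(-1)) + (3*(-8) - 1*6)
= 63
Area = |63|/2 = 31.5

31.5


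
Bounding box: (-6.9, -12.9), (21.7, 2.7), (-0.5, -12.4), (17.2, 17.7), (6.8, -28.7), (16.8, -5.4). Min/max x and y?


x range: [-6.9, 21.7]
y range: [-28.7, 17.7]
Bounding box: (-6.9,-28.7) to (21.7,17.7)

(-6.9,-28.7) to (21.7,17.7)


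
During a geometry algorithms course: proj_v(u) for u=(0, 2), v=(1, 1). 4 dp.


u.v = 2, |v| = sqrt(2) = 1.4142
Scalar projection = u.v / |v| = 2 / sqrt(2) = 1.4142

1.4142


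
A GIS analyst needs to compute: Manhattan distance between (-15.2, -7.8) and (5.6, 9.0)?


|(-15.2)-5.6| + |(-7.8)-9| = 20.8 + 16.8 = 37.6

37.6


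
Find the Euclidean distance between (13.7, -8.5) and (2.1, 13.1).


dx=-11.6, dy=21.6
d^2 = (-11.6)^2 + 21.6^2 = 601.12
d = sqrt(601.12) = 24.5177

24.5177


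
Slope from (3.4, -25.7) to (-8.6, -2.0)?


slope = (y2-y1)/(x2-x1) = ((-2)-(-25.7))/((-8.6)-3.4) = 23.7/(-12) = -1.975

-1.975


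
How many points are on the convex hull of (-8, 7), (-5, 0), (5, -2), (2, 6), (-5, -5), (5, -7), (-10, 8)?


Convex hull vertices (CCW): (-10, 8), (-5, -5), (5, -7), (5, -2), (2, 6)
Count = 5

5


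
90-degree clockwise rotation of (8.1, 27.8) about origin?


90° CW: (x,y) -> (y, -x)
(8.1,27.8) -> (27.8, -8.1)

(27.8, -8.1)


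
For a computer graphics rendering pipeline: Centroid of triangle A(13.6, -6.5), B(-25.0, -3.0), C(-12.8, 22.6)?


Centroid = ((x_A+x_B+x_C)/3, (y_A+y_B+y_C)/3)
= ((13.6+(-25)+(-12.8))/3, ((-6.5)+(-3)+22.6)/3)
= (-8.0667, 4.3667)

(-8.0667, 4.3667)


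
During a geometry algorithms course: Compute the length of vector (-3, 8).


|u| = sqrt((-3)^2 + 8^2) = sqrt(73) = 8.544

8.544


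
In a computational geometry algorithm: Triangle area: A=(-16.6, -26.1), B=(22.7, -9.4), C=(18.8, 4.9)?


Area = |x_A(y_B-y_C) + x_B(y_C-y_A) + x_C(y_A-y_B)|/2
= |237.38 + 703.7 + (-313.96)|/2
= 627.12/2 = 313.56

313.56


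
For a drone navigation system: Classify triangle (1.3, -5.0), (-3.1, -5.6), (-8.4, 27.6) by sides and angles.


Side lengths squared: AB^2=19.72, BC^2=1130.33, CA^2=1156.85
Sorted: [19.72, 1130.33, 1156.85]
By sides: Scalene, By angles: Obtuse

Scalene, Obtuse


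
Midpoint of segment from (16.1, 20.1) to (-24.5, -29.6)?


M = ((16.1+(-24.5))/2, (20.1+(-29.6))/2)
= (-4.2, -4.75)

(-4.2, -4.75)


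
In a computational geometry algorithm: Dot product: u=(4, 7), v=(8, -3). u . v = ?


u . v = u_x*v_x + u_y*v_y = 4*8 + 7*(-3)
= 32 + (-21) = 11

11


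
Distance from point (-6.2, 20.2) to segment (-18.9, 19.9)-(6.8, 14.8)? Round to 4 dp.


Project P onto AB: t = 0.4732 (clamped to [0,1])
Closest point on segment: (-6.7385, 17.4866)
Distance: 2.7663

2.7663


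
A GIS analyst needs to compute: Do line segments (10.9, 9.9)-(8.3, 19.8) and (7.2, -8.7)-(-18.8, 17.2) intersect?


Cross products: d1=-579.43, d2=-769.49, d3=84.99, d4=275.05
d1*d2 < 0 and d3*d4 < 0? no

No, they don't intersect


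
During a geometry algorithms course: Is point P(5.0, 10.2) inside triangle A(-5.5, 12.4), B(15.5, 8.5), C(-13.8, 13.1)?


Cross products: AB x AP = -5.25, BC x BP = -1.51, CA x CP = -10.91
All same sign? yes

Yes, inside


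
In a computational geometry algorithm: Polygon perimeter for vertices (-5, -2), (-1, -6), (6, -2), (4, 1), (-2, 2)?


Sides: (-5, -2)->(-1, -6): sqrt(32) = 5.656854, (-1, -6)->(6, -2): sqrt(65) = 8.062258, (6, -2)->(4, 1): sqrt(13) = 3.605551, (4, 1)->(-2, 2): sqrt(37) = 6.082763, (-2, 2)->(-5, -2): sqrt(25) = 5
Sum = 28.407426
Perimeter = 28.4074

28.4074


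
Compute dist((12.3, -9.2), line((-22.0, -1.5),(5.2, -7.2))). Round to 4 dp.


|cross product| = 13.93
|line direction| = sqrt(772.33) = 27.7908
Distance = 13.93/sqrt(772.33) = 0.5012

0.5012


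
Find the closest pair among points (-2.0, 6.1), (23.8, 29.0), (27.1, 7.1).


d(P0,P1) = 34.4971, d(P0,P2) = 29.1172, d(P1,P2) = 22.1472
Closest: P1 and P2

Closest pair: (23.8, 29.0) and (27.1, 7.1), distance = 22.1472


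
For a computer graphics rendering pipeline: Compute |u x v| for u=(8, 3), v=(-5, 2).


|u x v| = |8*2 - 3*(-5)|
= |16 - (-15)| = 31

31


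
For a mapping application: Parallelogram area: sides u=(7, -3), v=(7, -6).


|u x v| = |7*(-6) - (-3)*7|
= |(-42) - (-21)| = 21

21


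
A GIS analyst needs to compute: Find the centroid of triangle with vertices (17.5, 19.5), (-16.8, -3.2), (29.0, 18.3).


Centroid = ((x_A+x_B+x_C)/3, (y_A+y_B+y_C)/3)
= ((17.5+(-16.8)+29)/3, (19.5+(-3.2)+18.3)/3)
= (9.9, 11.5333)

(9.9, 11.5333)


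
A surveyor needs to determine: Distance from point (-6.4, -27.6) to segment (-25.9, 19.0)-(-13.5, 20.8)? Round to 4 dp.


Project P onto AB: t = 1 (clamped to [0,1])
Closest point on segment: (-13.5, 20.8)
Distance: 48.918

48.918


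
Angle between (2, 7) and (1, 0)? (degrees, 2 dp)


u.v = 2, |u| = sqrt(53) = 7.2801, |v| = sqrt(1) = 1
cos(theta) = u.v/(|u||v|) = 2/sqrt(53) = 0.274721
theta = acos(0.274721) = 74.05 degrees

74.05 degrees


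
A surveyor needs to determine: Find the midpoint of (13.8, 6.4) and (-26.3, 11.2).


M = ((13.8+(-26.3))/2, (6.4+11.2)/2)
= (-6.25, 8.8)

(-6.25, 8.8)


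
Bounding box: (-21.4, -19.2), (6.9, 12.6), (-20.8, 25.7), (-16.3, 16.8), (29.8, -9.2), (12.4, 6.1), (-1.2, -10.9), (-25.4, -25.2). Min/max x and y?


x range: [-25.4, 29.8]
y range: [-25.2, 25.7]
Bounding box: (-25.4,-25.2) to (29.8,25.7)

(-25.4,-25.2) to (29.8,25.7)


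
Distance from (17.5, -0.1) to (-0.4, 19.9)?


dx=-17.9, dy=20
d^2 = (-17.9)^2 + 20^2 = 720.41
d = sqrt(720.41) = 26.8405

26.8405


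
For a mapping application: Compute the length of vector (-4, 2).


|u| = sqrt((-4)^2 + 2^2) = sqrt(20) = 4.4721

4.4721


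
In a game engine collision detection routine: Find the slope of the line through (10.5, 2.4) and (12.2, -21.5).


slope = (y2-y1)/(x2-x1) = ((-21.5)-2.4)/(12.2-10.5) = (-23.9)/1.7 = -14.0588

-14.0588


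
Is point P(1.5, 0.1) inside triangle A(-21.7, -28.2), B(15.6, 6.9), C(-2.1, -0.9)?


Cross products: AB x AP = 241.27, BC x BP = 10.38, CA x CP = 78.68
All same sign? yes

Yes, inside


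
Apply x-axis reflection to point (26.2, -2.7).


Reflection over x-axis: (x,y) -> (x,-y)
(26.2, -2.7) -> (26.2, 2.7)

(26.2, 2.7)


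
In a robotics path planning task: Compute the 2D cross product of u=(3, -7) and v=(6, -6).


u x v = u_x*v_y - u_y*v_x = 3*(-6) - (-7)*6
= (-18) - (-42) = 24

24


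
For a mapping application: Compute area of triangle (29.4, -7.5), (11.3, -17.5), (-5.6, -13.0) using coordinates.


Area = |x_A(y_B-y_C) + x_B(y_C-y_A) + x_C(y_A-y_B)|/2
= |(-132.3) + (-62.15) + (-56)|/2
= 250.45/2 = 125.225

125.225


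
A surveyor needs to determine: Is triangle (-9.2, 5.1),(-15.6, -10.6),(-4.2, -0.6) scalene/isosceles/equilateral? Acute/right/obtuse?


Side lengths squared: AB^2=287.45, BC^2=229.96, CA^2=57.49
Sorted: [57.49, 229.96, 287.45]
By sides: Scalene, By angles: Right

Scalene, Right


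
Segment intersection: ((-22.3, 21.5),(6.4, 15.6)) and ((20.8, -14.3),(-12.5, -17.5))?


Cross products: d1=-1330.06, d2=-1041.75, d3=-773.17, d4=-1061.48
d1*d2 < 0 and d3*d4 < 0? no

No, they don't intersect


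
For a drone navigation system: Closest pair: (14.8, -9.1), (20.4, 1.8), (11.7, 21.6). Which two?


d(P0,P1) = 12.2544, d(P0,P2) = 30.8561, d(P1,P2) = 21.6271
Closest: P0 and P1

Closest pair: (14.8, -9.1) and (20.4, 1.8), distance = 12.2544


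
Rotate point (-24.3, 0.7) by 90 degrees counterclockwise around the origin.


90° CCW: (x,y) -> (-y, x)
(-24.3,0.7) -> (-0.7, -24.3)

(-0.7, -24.3)


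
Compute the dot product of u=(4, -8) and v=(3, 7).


u . v = u_x*v_x + u_y*v_y = 4*3 + (-8)*7
= 12 + (-56) = -44

-44


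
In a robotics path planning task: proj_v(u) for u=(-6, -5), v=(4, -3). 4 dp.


u.v = -9, |v| = sqrt(25) = 5
Scalar projection = u.v / |v| = -9 / sqrt(25) = -1.8

-1.8


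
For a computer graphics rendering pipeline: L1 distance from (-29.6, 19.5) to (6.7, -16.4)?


|(-29.6)-6.7| + |19.5-(-16.4)| = 36.3 + 35.9 = 72.2

72.2


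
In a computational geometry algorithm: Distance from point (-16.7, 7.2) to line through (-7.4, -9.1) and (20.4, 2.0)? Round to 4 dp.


|cross product| = 556.37
|line direction| = sqrt(896.05) = 29.9341
Distance = 556.37/sqrt(896.05) = 18.5865

18.5865


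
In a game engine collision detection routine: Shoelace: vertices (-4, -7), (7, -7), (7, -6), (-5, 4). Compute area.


Shoelace sum: ((-4)*(-7) - 7*(-7)) + (7*(-6) - 7*(-7)) + (7*4 - (-5)*(-6)) + ((-5)*(-7) - (-4)*4)
= 133
Area = |133|/2 = 66.5

66.5


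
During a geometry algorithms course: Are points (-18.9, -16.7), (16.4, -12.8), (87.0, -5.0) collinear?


Cross product: (16.4-(-18.9))*((-5)-(-16.7)) - ((-12.8)-(-16.7))*(87-(-18.9))
= 0

Yes, collinear
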